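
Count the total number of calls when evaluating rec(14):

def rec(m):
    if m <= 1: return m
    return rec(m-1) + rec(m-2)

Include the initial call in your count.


Let C(n) = total calls for rec(n)
C(0) = 1, C(1) = 1
C(2) = 1 + C(1) + C(0) = 1 + 1 + 1 = 3
C(3) = 1 + C(2) + C(1) = 1 + 3 + 1 = 5
C(4) = 1 + C(3) + C(2) = 1 + 5 + 3 = 9
C(5) = 1 + C(4) + C(3) = 1 + 9 + 5 = 15
C(6) = 1 + C(5) + C(4) = 1 + 15 + 9 = 25
C(7) = 1 + C(6) + C(5) = 1 + 25 + 15 = 41
C(8) = 1 + C(7) + C(6) = 1 + 41 + 25 = 67
C(9) = 1 + C(8) + C(7) = 1 + 67 + 41 = 109
C(10) = 1 + C(9) + C(8) = 1 + 109 + 67 = 177
C(11) = 1 + C(10) + C(9) = 1 + 177 + 109 = 287
C(12) = 1 + C(11) + C(10) = 1 + 287 + 177 = 465
C(13) = 1 + C(12) + C(11) = 1 + 465 + 287 = 753
C(14) = 1 + C(13) + C(12) = 1 + 753 + 465 = 1219

1219


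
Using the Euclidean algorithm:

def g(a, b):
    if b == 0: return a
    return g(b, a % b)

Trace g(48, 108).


g(48, 108) = g(108, 48)
g(108, 48) = g(48, 12)
g(48, 12) = g(12, 0)
g(12, 0) = 12  (base case)

12


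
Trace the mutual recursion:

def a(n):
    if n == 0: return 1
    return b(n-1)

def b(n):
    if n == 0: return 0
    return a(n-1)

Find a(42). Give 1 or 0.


a(42) = b(41)
b(41) = a(40)
a(40) = b(39)
b(39) = a(38)
a(38) = b(37)
b(37) = a(36)
a(36) = b(35)
b(35) = a(34)
a(34) = b(33)
b(33) = a(32)
a(32) = b(31)
b(31) = a(30)
a(30) = b(29)
b(29) = a(28)
a(28) = b(27)
b(27) = a(26)
a(26) = b(25)
b(25) = a(24)
a(24) = b(23)
b(23) = a(22)
a(22) = b(21)
b(21) = a(20)
a(20) = b(19)
b(19) = a(18)
a(18) = b(17)
b(17) = a(16)
a(16) = b(15)
b(15) = a(14)
a(14) = b(13)
b(13) = a(12)
a(12) = b(11)
b(11) = a(10)
a(10) = b(9)
b(9) = a(8)
a(8) = b(7)
b(7) = a(6)
a(6) = b(5)
b(5) = a(4)
a(4) = b(3)
b(3) = a(2)
a(2) = b(1)
b(1) = a(0)
a(0) = 1  (base case)
Result: 1

1


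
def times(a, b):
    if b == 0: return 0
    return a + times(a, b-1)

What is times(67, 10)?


times(67, 10) = 67 + times(67, 9)
times(67, 9) = 67 + times(67, 8)
times(67, 8) = 67 + times(67, 7)
times(67, 7) = 67 + times(67, 6)
times(67, 6) = 67 + times(67, 5)
times(67, 5) = 67 + times(67, 4)
times(67, 4) = 67 + times(67, 3)
times(67, 3) = 67 + times(67, 2)
times(67, 2) = 67 + times(67, 1)
times(67, 1) = 67 + times(67, 0)
times(67, 0) = 0  (base case)
Total: 67 + 67 + 67 + 67 + 67 + 67 + 67 + 67 + 67 + 67 + 0 = 670

670


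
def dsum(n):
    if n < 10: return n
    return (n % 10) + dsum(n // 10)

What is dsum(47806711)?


dsum(47806711) = 1 + dsum(4780671)
dsum(4780671) = 1 + dsum(478067)
dsum(478067) = 7 + dsum(47806)
dsum(47806) = 6 + dsum(4780)
dsum(4780) = 0 + dsum(478)
dsum(478) = 8 + dsum(47)
dsum(47) = 7 + dsum(4)
dsum(4) = 4  (base case)
Total: 1 + 1 + 7 + 6 + 0 + 8 + 7 + 4 = 34

34


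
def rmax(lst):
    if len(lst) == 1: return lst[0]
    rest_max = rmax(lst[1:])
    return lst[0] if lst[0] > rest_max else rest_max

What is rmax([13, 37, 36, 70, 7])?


rmax([13, 37, 36, 70, 7]): compare 13 with rmax([37, 36, 70, 7])
rmax([37, 36, 70, 7]): compare 37 with rmax([36, 70, 7])
rmax([36, 70, 7]): compare 36 with rmax([70, 7])
rmax([70, 7]): compare 70 with rmax([7])
rmax([7]) = 7  (base case)
Compare 70 with 7 -> 70
Compare 36 with 70 -> 70
Compare 37 with 70 -> 70
Compare 13 with 70 -> 70

70


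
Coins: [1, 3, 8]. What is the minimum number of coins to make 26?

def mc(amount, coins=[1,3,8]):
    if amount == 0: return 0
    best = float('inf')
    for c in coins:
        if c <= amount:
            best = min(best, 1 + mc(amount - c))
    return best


Building up with DP:
mc(0) = 0
mc(1) = min(1+mc(0)=1+0=1) = 1
mc(2) = min(1+mc(1)=1+1=2) = 2
mc(3) = min(1+mc(2)=1+2=3, 1+mc(0)=1+0=1) = 1
mc(4) = min(1+mc(3)=1+1=2, 1+mc(1)=1+1=2) = 2
mc(5) = min(1+mc(4)=1+2=3, 1+mc(2)=1+2=3) = 3
mc(6) = min(1+mc(5)=1+3=4, 1+mc(3)=1+1=2) = 2
mc(7) = min(1+mc(6)=1+2=3, 1+mc(4)=1+2=3) = 3
mc(8) = min(1+mc(7)=1+3=4, 1+mc(5)=1+3=4, 1+mc(0)=1+0=1) = 1
mc(9) = min(1+mc(8)=1+1=2, 1+mc(6)=1+2=3, 1+mc(1)=1+1=2) = 2
mc(10) = min(1+mc(9)=1+2=3, 1+mc(7)=1+3=4, 1+mc(2)=1+2=3) = 3
mc(11) = min(1+mc(10)=1+3=4, 1+mc(8)=1+1=2, 1+mc(3)=1+1=2) = 2
mc(12) = min(1+mc(11)=1+2=3, 1+mc(9)=1+2=3, 1+mc(4)=1+2=3) = 3
mc(13) = min(1+mc(12)=1+3=4, 1+mc(10)=1+3=4, 1+mc(5)=1+3=4) = 4
mc(14) = min(1+mc(13)=1+4=5, 1+mc(11)=1+2=3, 1+mc(6)=1+2=3) = 3
mc(15) = min(1+mc(14)=1+3=4, 1+mc(12)=1+3=4, 1+mc(7)=1+3=4) = 4
mc(16) = min(1+mc(15)=1+4=5, 1+mc(13)=1+4=5, 1+mc(8)=1+1=2) = 2
mc(17) = min(1+mc(16)=1+2=3, 1+mc(14)=1+3=4, 1+mc(9)=1+2=3) = 3
mc(18) = min(1+mc(17)=1+3=4, 1+mc(15)=1+4=5, 1+mc(10)=1+3=4) = 4
mc(19) = min(1+mc(18)=1+4=5, 1+mc(16)=1+2=3, 1+mc(11)=1+2=3) = 3
mc(20) = min(1+mc(19)=1+3=4, 1+mc(17)=1+3=4, 1+mc(12)=1+3=4) = 4
mc(21) = min(1+mc(20)=1+4=5, 1+mc(18)=1+4=5, 1+mc(13)=1+4=5) = 5
mc(22) = min(1+mc(21)=1+5=6, 1+mc(19)=1+3=4, 1+mc(14)=1+3=4) = 4
mc(23) = min(1+mc(22)=1+4=5, 1+mc(20)=1+4=5, 1+mc(15)=1+4=5) = 5
mc(24) = min(1+mc(23)=1+5=6, 1+mc(21)=1+5=6, 1+mc(16)=1+2=3) = 3
mc(25) = min(1+mc(24)=1+3=4, 1+mc(22)=1+4=5, 1+mc(17)=1+3=4) = 4
mc(26) = min(1+mc(25)=1+4=5, 1+mc(23)=1+5=6, 1+mc(18)=1+4=5) = 5

5


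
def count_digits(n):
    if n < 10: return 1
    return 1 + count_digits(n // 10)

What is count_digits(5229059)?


count_digits(5229059) = 1 + count_digits(522905)
count_digits(522905) = 1 + count_digits(52290)
count_digits(52290) = 1 + count_digits(5229)
count_digits(5229) = 1 + count_digits(522)
count_digits(522) = 1 + count_digits(52)
count_digits(52) = 1 + count_digits(5)
count_digits(5) = 1  (base case: 5 < 10)
Unwinding: 1 + 1 + 1 + 1 + 1 + 1 + 1 = 7

7


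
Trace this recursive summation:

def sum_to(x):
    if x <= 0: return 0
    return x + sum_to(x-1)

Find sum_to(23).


sum_to(23)
= 23 + 22 + 21 + 20 + 19 + 18 + 17 + 16 + 15 + 14 + 13 + 12 + 11 + 10 + 9 + 8 + 7 + 6 + 5 + 4 + 3 + 2 + 1 + sum_to(0)
= 23 + 22 + 21 + 20 + 19 + 18 + 17 + 16 + 15 + 14 + 13 + 12 + 11 + 10 + 9 + 8 + 7 + 6 + 5 + 4 + 3 + 2 + 1 + 0
= 276

276


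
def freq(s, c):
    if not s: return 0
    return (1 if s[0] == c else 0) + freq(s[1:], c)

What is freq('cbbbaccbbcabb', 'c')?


s[0]='c' == 'c' -> 1
s[0]='b' != 'c' -> 0
s[0]='b' != 'c' -> 0
s[0]='b' != 'c' -> 0
s[0]='a' != 'c' -> 0
s[0]='c' == 'c' -> 1
s[0]='c' == 'c' -> 1
s[0]='b' != 'c' -> 0
s[0]='b' != 'c' -> 0
s[0]='c' == 'c' -> 1
s[0]='a' != 'c' -> 0
s[0]='b' != 'c' -> 0
s[0]='b' != 'c' -> 0
Sum: 1 + 0 + 0 + 0 + 0 + 1 + 1 + 0 + 0 + 1 + 0 + 0 + 0 = 4

4


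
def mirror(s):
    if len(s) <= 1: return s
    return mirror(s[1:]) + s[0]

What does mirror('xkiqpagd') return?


mirror('xkiqpagd') = mirror('kiqpagd') + 'x'
mirror('kiqpagd') = mirror('iqpagd') + 'k'
mirror('iqpagd') = mirror('qpagd') + 'i'
mirror('qpagd') = mirror('pagd') + 'q'
mirror('pagd') = mirror('agd') + 'p'
mirror('agd') = mirror('gd') + 'a'
mirror('gd') = mirror('d') + 'g'
mirror('d') = 'd'  (base case)
Concatenating: 'd' + 'g' + 'a' + 'p' + 'q' + 'i' + 'k' + 'x' = 'dgapqikx'

dgapqikx


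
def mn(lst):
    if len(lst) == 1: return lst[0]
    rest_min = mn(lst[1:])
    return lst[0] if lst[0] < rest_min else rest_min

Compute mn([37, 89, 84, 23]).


mn([37, 89, 84, 23]): compare 37 with mn([89, 84, 23])
mn([89, 84, 23]): compare 89 with mn([84, 23])
mn([84, 23]): compare 84 with mn([23])
mn([23]) = 23  (base case)
Compare 84 with 23 -> 23
Compare 89 with 23 -> 23
Compare 37 with 23 -> 23

23


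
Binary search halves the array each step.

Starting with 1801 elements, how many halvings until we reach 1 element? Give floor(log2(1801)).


1801 / 2 = 900
900 / 2 = 450
450 / 2 = 225
225 / 2 = 112
112 / 2 = 56
56 / 2 = 28
28 / 2 = 14
14 / 2 = 7
7 / 2 = 3
3 / 2 = 1
Reached 1 after 10 halvings

10


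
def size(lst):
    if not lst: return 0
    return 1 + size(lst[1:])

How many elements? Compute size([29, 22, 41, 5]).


size([29, 22, 41, 5]) = 1 + size([22, 41, 5])
size([22, 41, 5]) = 1 + size([41, 5])
size([41, 5]) = 1 + size([5])
size([5]) = 1 + size([])
size([]) = 0  (base case)
Unwinding: 1 + 1 + 1 + 1 + 0 = 4

4


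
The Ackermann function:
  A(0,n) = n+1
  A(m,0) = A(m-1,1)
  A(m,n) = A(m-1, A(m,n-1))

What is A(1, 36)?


A(1, 36) = A(0, A(1, 35))
  A(1, 35) = A(0, A(1, 34))
    A(1, 34) = A(0, A(1, 33))
      A(1, 33) = A(0, A(1, 32))
        A(1, 32) = A(0, A(1, 31))
          A(1, 31) = A(0, A(1, 30))
          A(1, 30) = A(0, A(1, 29))
          A(1, 29) = A(0, A(1, 28))
          A(1, 28) = A(0, A(1, 27))
          A(1, 27) = A(0, A(1, 26))
          A(1, 26) = A(0, A(1, 25))
          A(1, 25) = A(0, A(1, 24))
          A(1, 24) = A(0, A(1, 23))
          A(1, 23) = A(0, A(1, 22))
          A(1, 22) = A(0, A(1, 21))
          A(1, 21) = A(0, A(1, 20))
          A(1, 20) = A(0, A(1, 19))
          A(1, 19) = A(0, A(1, 18))
          A(1, 18) = A(0, A(1, 17))
          A(1, 17) = A(0, A(1, 16))
          A(1, 16) = A(0, A(1, 15))
          A(1, 15) = A(0, A(1, 14))
          A(1, 14) = A(0, A(1, 13))
          A(1, 13) = A(0, A(1, 12))
          A(1, 12) = A(0, A(1, 11))
... (trace truncated)
Result: A(1, 36) = 38

38


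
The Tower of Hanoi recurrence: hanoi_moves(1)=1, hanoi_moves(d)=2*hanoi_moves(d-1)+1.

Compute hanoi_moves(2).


hanoi_moves(2) = 2 * hanoi_moves(1) + 1
hanoi_moves(1) = 1  (base case)
hanoi_moves(2) = 2 * 1 + 1 = 3

3


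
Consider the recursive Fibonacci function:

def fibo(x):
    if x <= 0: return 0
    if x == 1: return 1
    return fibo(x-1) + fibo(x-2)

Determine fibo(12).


Computing fibo(12) bottom-up:
fibo(0) = 0
fibo(1) = 1
fibo(2) = fibo(1) + fibo(0) = 1 + 0 = 1
fibo(3) = fibo(2) + fibo(1) = 1 + 1 = 2
fibo(4) = fibo(3) + fibo(2) = 2 + 1 = 3
fibo(5) = fibo(4) + fibo(3) = 3 + 2 = 5
fibo(6) = fibo(5) + fibo(4) = 5 + 3 = 8
fibo(7) = fibo(6) + fibo(5) = 8 + 5 = 13
fibo(8) = fibo(7) + fibo(6) = 13 + 8 = 21
fibo(9) = fibo(8) + fibo(7) = 21 + 13 = 34
fibo(10) = fibo(9) + fibo(8) = 34 + 21 = 55
fibo(11) = fibo(10) + fibo(9) = 55 + 34 = 89
fibo(12) = fibo(11) + fibo(10) = 89 + 55 = 144

144


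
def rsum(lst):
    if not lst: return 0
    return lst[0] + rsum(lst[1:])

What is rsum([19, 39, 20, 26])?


rsum([19, 39, 20, 26]) = 19 + rsum([39, 20, 26])
rsum([39, 20, 26]) = 39 + rsum([20, 26])
rsum([20, 26]) = 20 + rsum([26])
rsum([26]) = 26 + rsum([])
rsum([]) = 0  (base case)
Total: 19 + 39 + 20 + 26 + 0 = 104

104


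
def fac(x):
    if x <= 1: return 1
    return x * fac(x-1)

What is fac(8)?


fac(8)
= 8 * fac(7)
= 8 * 7 * fac(6)
= 8 * 7 * 6 * fac(5)
= 8 * 7 * 6 * 5 * fac(4)
= 8 * 7 * 6 * 5 * 4 * fac(3)
= 8 * 7 * 6 * 5 * 4 * 3 * fac(2)
= 8 * 7 * 6 * 5 * 4 * 3 * 2 * fac(1)
= 8 * 7 * 6 * 5 * 4 * 3 * 2 * 1
= 40320

40320


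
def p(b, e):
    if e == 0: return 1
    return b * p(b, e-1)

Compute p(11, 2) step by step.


p(11, 2)
= 11 * p(11, 1)
= 11 * 11 * p(11, 0)
= 11 * 11 * 1
= 121

121


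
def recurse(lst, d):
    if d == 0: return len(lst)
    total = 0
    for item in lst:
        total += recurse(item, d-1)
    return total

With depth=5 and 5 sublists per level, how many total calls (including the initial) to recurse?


At depth 0 (root): 1 call
At depth 1: each of 1 parents calls recurse on 5 children = 5 calls
At depth 2: each of 5 parents calls recurse on 5 children = 25 calls
At depth 3: each of 25 parents calls recurse on 5 children = 125 calls
At depth 4: each of 125 parents calls recurse on 5 children = 625 calls
At depth 5: each of 625 parents calls recurse on 5 children = 3125 calls
Total: 1 + 5 + 25 + 125 + 625 + 3125 = 3906

3906


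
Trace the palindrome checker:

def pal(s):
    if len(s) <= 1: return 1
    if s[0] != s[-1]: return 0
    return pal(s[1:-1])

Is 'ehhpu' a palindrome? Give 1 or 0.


pal('ehhpu'): s[0]='e' != s[-1]='u' -> return 0
Result: 0 (not a palindrome)

0


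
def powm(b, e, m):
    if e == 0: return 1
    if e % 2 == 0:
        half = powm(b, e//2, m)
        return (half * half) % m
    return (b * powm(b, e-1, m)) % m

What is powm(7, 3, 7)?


powm(7, 3, 7): e is odd, compute powm(7, 2, 7)
  powm(7, 2, 7): e is even, compute powm(7, 1, 7)
    powm(7, 1, 7): e is odd, compute powm(7, 0, 7)
      powm(7, 0, 7) = 1
    (7 * 1) % 7 = 0
  half=0, (0*0) % 7 = 0
(7 * 0) % 7 = 0

0


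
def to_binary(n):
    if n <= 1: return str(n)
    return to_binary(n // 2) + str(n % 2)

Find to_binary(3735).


to_binary(3735) = to_binary(1867) + '1'
to_binary(1867) = to_binary(933) + '1'
to_binary(933) = to_binary(466) + '1'
to_binary(466) = to_binary(233) + '0'
to_binary(233) = to_binary(116) + '1'
to_binary(116) = to_binary(58) + '0'
to_binary(58) = to_binary(29) + '0'
to_binary(29) = to_binary(14) + '1'
to_binary(14) = to_binary(7) + '0'
to_binary(7) = to_binary(3) + '1'
to_binary(3) = to_binary(1) + '1'
to_binary(1) = '1'  (base case)
Concatenating: '1' + '1' + '1' + '0' + '1' + '0' + '0' + '1' + '0' + '1' + '1' + '1' = '111010010111'

111010010111


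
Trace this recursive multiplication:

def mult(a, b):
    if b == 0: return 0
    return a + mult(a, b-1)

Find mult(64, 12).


mult(64, 12) = 64 + mult(64, 11)
mult(64, 11) = 64 + mult(64, 10)
mult(64, 10) = 64 + mult(64, 9)
mult(64, 9) = 64 + mult(64, 8)
mult(64, 8) = 64 + mult(64, 7)
mult(64, 7) = 64 + mult(64, 6)
mult(64, 6) = 64 + mult(64, 5)
mult(64, 5) = 64 + mult(64, 4)
mult(64, 4) = 64 + mult(64, 3)
mult(64, 3) = 64 + mult(64, 2)
mult(64, 2) = 64 + mult(64, 1)
mult(64, 1) = 64 + mult(64, 0)
mult(64, 0) = 0  (base case)
Total: 64 + 64 + 64 + 64 + 64 + 64 + 64 + 64 + 64 + 64 + 64 + 64 + 0 = 768

768


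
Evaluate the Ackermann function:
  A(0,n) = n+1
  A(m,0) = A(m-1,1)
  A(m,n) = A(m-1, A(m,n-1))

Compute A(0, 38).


A(0, 38) = 39
Result: A(0, 38) = 39

39


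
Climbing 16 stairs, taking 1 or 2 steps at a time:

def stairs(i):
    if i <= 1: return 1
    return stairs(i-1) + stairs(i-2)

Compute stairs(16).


Building up from base cases:
stairs(0) = 1
stairs(1) = 1
stairs(2) = stairs(1) + stairs(0) = 1 + 1 = 2
stairs(3) = stairs(2) + stairs(1) = 2 + 1 = 3
stairs(4) = stairs(3) + stairs(2) = 3 + 2 = 5
stairs(5) = stairs(4) + stairs(3) = 5 + 3 = 8
stairs(6) = stairs(5) + stairs(4) = 8 + 5 = 13
stairs(7) = stairs(6) + stairs(5) = 13 + 8 = 21
stairs(8) = stairs(7) + stairs(6) = 21 + 13 = 34
stairs(9) = stairs(8) + stairs(7) = 34 + 21 = 55
stairs(10) = stairs(9) + stairs(8) = 55 + 34 = 89
stairs(11) = stairs(10) + stairs(9) = 89 + 55 = 144
stairs(12) = stairs(11) + stairs(10) = 144 + 89 = 233
stairs(13) = stairs(12) + stairs(11) = 233 + 144 = 377
stairs(14) = stairs(13) + stairs(12) = 377 + 233 = 610
stairs(15) = stairs(14) + stairs(13) = 610 + 377 = 987
stairs(16) = stairs(15) + stairs(14) = 987 + 610 = 1597

1597


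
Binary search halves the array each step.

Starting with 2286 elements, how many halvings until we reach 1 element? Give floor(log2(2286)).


2286 / 2 = 1143
1143 / 2 = 571
571 / 2 = 285
285 / 2 = 142
142 / 2 = 71
71 / 2 = 35
35 / 2 = 17
17 / 2 = 8
8 / 2 = 4
4 / 2 = 2
2 / 2 = 1
Reached 1 after 11 halvings

11


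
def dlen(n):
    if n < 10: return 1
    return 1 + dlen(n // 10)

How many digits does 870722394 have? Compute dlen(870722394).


dlen(870722394) = 1 + dlen(87072239)
dlen(87072239) = 1 + dlen(8707223)
dlen(8707223) = 1 + dlen(870722)
dlen(870722) = 1 + dlen(87072)
dlen(87072) = 1 + dlen(8707)
dlen(8707) = 1 + dlen(870)
dlen(870) = 1 + dlen(87)
dlen(87) = 1 + dlen(8)
dlen(8) = 1  (base case: 8 < 10)
Unwinding: 1 + 1 + 1 + 1 + 1 + 1 + 1 + 1 + 1 = 9

9


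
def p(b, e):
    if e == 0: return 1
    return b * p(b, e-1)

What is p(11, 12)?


p(11, 12)
= 11 * p(11, 11)
= 11 * 11 * p(11, 10)
= 11 * 11 * 11 * p(11, 9)
= 11 * 11 * 11 * 11 * p(11, 8)
= 11 * 11 * 11 * 11 * 11 * p(11, 7)
= 11 * 11 * 11 * 11 * 11 * 11 * p(11, 6)
= 11 * 11 * 11 * 11 * 11 * 11 * 11 * p(11, 5)
= 11 * 11 * 11 * 11 * 11 * 11 * 11 * 11 * p(11, 4)
= 11 * 11 * 11 * 11 * 11 * 11 * 11 * 11 * 11 * p(11, 3)
= 11 * 11 * 11 * 11 * 11 * 11 * 11 * 11 * 11 * 11 * p(11, 2)
= 11 * 11 * 11 * 11 * 11 * 11 * 11 * 11 * 11 * 11 * 11 * p(11, 1)
= 11 * 11 * 11 * 11 * 11 * 11 * 11 * 11 * 11 * 11 * 11 * 11 * p(11, 0)
= 11 * 11 * 11 * 11 * 11 * 11 * 11 * 11 * 11 * 11 * 11 * 11 * 1
= 3138428376721

3138428376721


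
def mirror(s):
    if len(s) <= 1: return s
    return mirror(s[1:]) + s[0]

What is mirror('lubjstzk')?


mirror('lubjstzk') = mirror('ubjstzk') + 'l'
mirror('ubjstzk') = mirror('bjstzk') + 'u'
mirror('bjstzk') = mirror('jstzk') + 'b'
mirror('jstzk') = mirror('stzk') + 'j'
mirror('stzk') = mirror('tzk') + 's'
mirror('tzk') = mirror('zk') + 't'
mirror('zk') = mirror('k') + 'z'
mirror('k') = 'k'  (base case)
Concatenating: 'k' + 'z' + 't' + 's' + 'j' + 'b' + 'u' + 'l' = 'kztsjbul'

kztsjbul


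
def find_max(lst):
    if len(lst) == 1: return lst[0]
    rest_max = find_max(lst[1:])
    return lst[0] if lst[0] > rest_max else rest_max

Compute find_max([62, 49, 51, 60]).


find_max([62, 49, 51, 60]): compare 62 with find_max([49, 51, 60])
find_max([49, 51, 60]): compare 49 with find_max([51, 60])
find_max([51, 60]): compare 51 with find_max([60])
find_max([60]) = 60  (base case)
Compare 51 with 60 -> 60
Compare 49 with 60 -> 60
Compare 62 with 60 -> 62

62


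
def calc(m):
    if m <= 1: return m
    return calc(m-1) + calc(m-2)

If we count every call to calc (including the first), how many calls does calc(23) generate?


Let C(n) = total calls for calc(n)
C(0) = 1, C(1) = 1
C(2) = 1 + C(1) + C(0) = 1 + 1 + 1 = 3
C(3) = 1 + C(2) + C(1) = 1 + 3 + 1 = 5
C(4) = 1 + C(3) + C(2) = 1 + 5 + 3 = 9
C(5) = 1 + C(4) + C(3) = 1 + 9 + 5 = 15
C(6) = 1 + C(5) + C(4) = 1 + 15 + 9 = 25
C(7) = 1 + C(6) + C(5) = 1 + 25 + 15 = 41
C(8) = 1 + C(7) + C(6) = 1 + 41 + 25 = 67
C(9) = 1 + C(8) + C(7) = 1 + 67 + 41 = 109
C(10) = 1 + C(9) + C(8) = 1 + 109 + 67 = 177
C(11) = 1 + C(10) + C(9) = 1 + 177 + 109 = 287
C(12) = 1 + C(11) + C(10) = 1 + 287 + 177 = 465
C(13) = 1 + C(12) + C(11) = 1 + 465 + 287 = 753
C(14) = 1 + C(13) + C(12) = 1 + 753 + 465 = 1219
C(15) = 1 + C(14) + C(13) = 1 + 1219 + 753 = 1973
C(16) = 1 + C(15) + C(14) = 1 + 1973 + 1219 = 3193
C(17) = 1 + C(16) + C(15) = 1 + 3193 + 1973 = 5167
C(18) = 1 + C(17) + C(16) = 1 + 5167 + 3193 = 8361
C(19) = 1 + C(18) + C(17) = 1 + 8361 + 5167 = 13529
C(20) = 1 + C(19) + C(18) = 1 + 13529 + 8361 = 21891
C(21) = 1 + C(20) + C(19) = 1 + 21891 + 13529 = 35421
C(22) = 1 + C(21) + C(20) = 1 + 35421 + 21891 = 57313
C(23) = 1 + C(22) + C(21) = 1 + 57313 + 35421 = 92735

92735


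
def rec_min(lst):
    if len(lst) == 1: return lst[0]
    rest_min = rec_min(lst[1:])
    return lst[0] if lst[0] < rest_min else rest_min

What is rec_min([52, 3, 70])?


rec_min([52, 3, 70]): compare 52 with rec_min([3, 70])
rec_min([3, 70]): compare 3 with rec_min([70])
rec_min([70]) = 70  (base case)
Compare 3 with 70 -> 3
Compare 52 with 3 -> 3

3


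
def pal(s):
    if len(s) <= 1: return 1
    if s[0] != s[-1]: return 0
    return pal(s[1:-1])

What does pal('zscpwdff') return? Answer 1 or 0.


pal('zscpwdff'): s[0]='z' != s[-1]='f' -> return 0
Result: 0 (not a palindrome)

0


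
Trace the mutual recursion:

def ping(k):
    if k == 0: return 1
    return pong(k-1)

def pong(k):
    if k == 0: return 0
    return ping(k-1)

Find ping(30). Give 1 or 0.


ping(30) = pong(29)
pong(29) = ping(28)
ping(28) = pong(27)
pong(27) = ping(26)
ping(26) = pong(25)
pong(25) = ping(24)
ping(24) = pong(23)
pong(23) = ping(22)
ping(22) = pong(21)
pong(21) = ping(20)
ping(20) = pong(19)
pong(19) = ping(18)
ping(18) = pong(17)
pong(17) = ping(16)
ping(16) = pong(15)
pong(15) = ping(14)
ping(14) = pong(13)
pong(13) = ping(12)
ping(12) = pong(11)
pong(11) = ping(10)
ping(10) = pong(9)
pong(9) = ping(8)
ping(8) = pong(7)
pong(7) = ping(6)
ping(6) = pong(5)
pong(5) = ping(4)
ping(4) = pong(3)
pong(3) = ping(2)
ping(2) = pong(1)
pong(1) = ping(0)
ping(0) = 1  (base case)
Result: 1

1


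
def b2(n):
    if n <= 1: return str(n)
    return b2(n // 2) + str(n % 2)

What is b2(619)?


b2(619) = b2(309) + '1'
b2(309) = b2(154) + '1'
b2(154) = b2(77) + '0'
b2(77) = b2(38) + '1'
b2(38) = b2(19) + '0'
b2(19) = b2(9) + '1'
b2(9) = b2(4) + '1'
b2(4) = b2(2) + '0'
b2(2) = b2(1) + '0'
b2(1) = '1'  (base case)
Concatenating: '1' + '0' + '0' + '1' + '1' + '0' + '1' + '0' + '1' + '1' = '1001101011'

1001101011


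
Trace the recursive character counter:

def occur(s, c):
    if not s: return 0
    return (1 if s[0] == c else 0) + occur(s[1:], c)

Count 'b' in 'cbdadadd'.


s[0]='c' != 'b' -> 0
s[0]='b' == 'b' -> 1
s[0]='d' != 'b' -> 0
s[0]='a' != 'b' -> 0
s[0]='d' != 'b' -> 0
s[0]='a' != 'b' -> 0
s[0]='d' != 'b' -> 0
s[0]='d' != 'b' -> 0
Sum: 0 + 1 + 0 + 0 + 0 + 0 + 0 + 0 = 1

1


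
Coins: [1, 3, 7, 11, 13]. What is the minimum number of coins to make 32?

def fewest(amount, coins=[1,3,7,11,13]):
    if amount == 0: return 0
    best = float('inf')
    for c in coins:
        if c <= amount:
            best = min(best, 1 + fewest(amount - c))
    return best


Building up with DP:
fewest(0) = 0
fewest(1) = min(1+fewest(0)=1+0=1) = 1
fewest(2) = min(1+fewest(1)=1+1=2) = 2
fewest(3) = min(1+fewest(2)=1+2=3, 1+fewest(0)=1+0=1) = 1
fewest(4) = min(1+fewest(3)=1+1=2, 1+fewest(1)=1+1=2) = 2
fewest(5) = min(1+fewest(4)=1+2=3, 1+fewest(2)=1+2=3) = 3
fewest(6) = min(1+fewest(5)=1+3=4, 1+fewest(3)=1+1=2) = 2
fewest(7) = min(1+fewest(6)=1+2=3, 1+fewest(4)=1+2=3, 1+fewest(0)=1+0=1) = 1
fewest(8) = min(1+fewest(7)=1+1=2, 1+fewest(5)=1+3=4, 1+fewest(1)=1+1=2) = 2
fewest(9) = min(1+fewest(8)=1+2=3, 1+fewest(6)=1+2=3, 1+fewest(2)=1+2=3) = 3
fewest(10) = min(1+fewest(9)=1+3=4, 1+fewest(7)=1+1=2, 1+fewest(3)=1+1=2) = 2
fewest(11) = min(1+fewest(10)=1+2=3, 1+fewest(8)=1+2=3, 1+fewest(4)=1+2=3, 1+fewest(0)=1+0=1) = 1
fewest(12) = min(1+fewest(11)=1+1=2, 1+fewest(9)=1+3=4, 1+fewest(5)=1+3=4, 1+fewest(1)=1+1=2) = 2
fewest(13) = min(1+fewest(12)=1+2=3, 1+fewest(10)=1+2=3, 1+fewest(6)=1+2=3, 1+fewest(2)=1+2=3, 1+fewest(0)=1+0=1) = 1
fewest(14) = min(1+fewest(13)=1+1=2, 1+fewest(11)=1+1=2, 1+fewest(7)=1+1=2, 1+fewest(3)=1+1=2, 1+fewest(1)=1+1=2) = 2
fewest(15) = min(1+fewest(14)=1+2=3, 1+fewest(12)=1+2=3, 1+fewest(8)=1+2=3, 1+fewest(4)=1+2=3, 1+fewest(2)=1+2=3) = 3
fewest(16) = min(1+fewest(15)=1+3=4, 1+fewest(13)=1+1=2, 1+fewest(9)=1+3=4, 1+fewest(5)=1+3=4, 1+fewest(3)=1+1=2) = 2
fewest(17) = min(1+fewest(16)=1+2=3, 1+fewest(14)=1+2=3, 1+fewest(10)=1+2=3, 1+fewest(6)=1+2=3, 1+fewest(4)=1+2=3) = 3
fewest(18) = min(1+fewest(17)=1+3=4, 1+fewest(15)=1+3=4, 1+fewest(11)=1+1=2, 1+fewest(7)=1+1=2, 1+fewest(5)=1+3=4) = 2
fewest(19) = min(1+fewest(18)=1+2=3, 1+fewest(16)=1+2=3, 1+fewest(12)=1+2=3, 1+fewest(8)=1+2=3, 1+fewest(6)=1+2=3) = 3
fewest(20) = min(1+fewest(19)=1+3=4, 1+fewest(17)=1+3=4, 1+fewest(13)=1+1=2, 1+fewest(9)=1+3=4, 1+fewest(7)=1+1=2) = 2
fewest(21) = min(1+fewest(20)=1+2=3, 1+fewest(18)=1+2=3, 1+fewest(14)=1+2=3, 1+fewest(10)=1+2=3, 1+fewest(8)=1+2=3) = 3
fewest(22) = min(1+fewest(21)=1+3=4, 1+fewest(19)=1+3=4, 1+fewest(15)=1+3=4, 1+fewest(11)=1+1=2, 1+fewest(9)=1+3=4) = 2
fewest(23) = min(1+fewest(22)=1+2=3, 1+fewest(20)=1+2=3, 1+fewest(16)=1+2=3, 1+fewest(12)=1+2=3, 1+fewest(10)=1+2=3) = 3
fewest(24) = min(1+fewest(23)=1+3=4, 1+fewest(21)=1+3=4, 1+fewest(17)=1+3=4, 1+fewest(13)=1+1=2, 1+fewest(11)=1+1=2) = 2
fewest(25) = min(1+fewest(24)=1+2=3, 1+fewest(22)=1+2=3, 1+fewest(18)=1+2=3, 1+fewest(14)=1+2=3, 1+fewest(12)=1+2=3) = 3
fewest(26) = min(1+fewest(25)=1+3=4, 1+fewest(23)=1+3=4, 1+fewest(19)=1+3=4, 1+fewest(15)=1+3=4, 1+fewest(13)=1+1=2) = 2
fewest(27) = min(1+fewest(26)=1+2=3, 1+fewest(24)=1+2=3, 1+fewest(20)=1+2=3, 1+fewest(16)=1+2=3, 1+fewest(14)=1+2=3) = 3
fewest(28) = min(1+fewest(27)=1+3=4, 1+fewest(25)=1+3=4, 1+fewest(21)=1+3=4, 1+fewest(17)=1+3=4, 1+fewest(15)=1+3=4) = 4
fewest(29) = min(1+fewest(28)=1+4=5, 1+fewest(26)=1+2=3, 1+fewest(22)=1+2=3, 1+fewest(18)=1+2=3, 1+fewest(16)=1+2=3) = 3
fewest(30) = min(1+fewest(29)=1+3=4, 1+fewest(27)=1+3=4, 1+fewest(23)=1+3=4, 1+fewest(19)=1+3=4, 1+fewest(17)=1+3=4) = 4
fewest(31) = min(1+fewest(30)=1+4=5, 1+fewest(28)=1+4=5, 1+fewest(24)=1+2=3, 1+fewest(20)=1+2=3, 1+fewest(18)=1+2=3) = 3
fewest(32) = min(1+fewest(31)=1+3=4, 1+fewest(29)=1+3=4, 1+fewest(25)=1+3=4, 1+fewest(21)=1+3=4, 1+fewest(19)=1+3=4) = 4

4


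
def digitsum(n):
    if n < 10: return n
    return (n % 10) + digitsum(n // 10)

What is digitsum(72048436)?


digitsum(72048436) = 6 + digitsum(7204843)
digitsum(7204843) = 3 + digitsum(720484)
digitsum(720484) = 4 + digitsum(72048)
digitsum(72048) = 8 + digitsum(7204)
digitsum(7204) = 4 + digitsum(720)
digitsum(720) = 0 + digitsum(72)
digitsum(72) = 2 + digitsum(7)
digitsum(7) = 7  (base case)
Total: 6 + 3 + 4 + 8 + 4 + 0 + 2 + 7 = 34

34


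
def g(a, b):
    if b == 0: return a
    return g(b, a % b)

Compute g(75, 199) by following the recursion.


g(75, 199) = g(199, 75)
g(199, 75) = g(75, 49)
g(75, 49) = g(49, 26)
g(49, 26) = g(26, 23)
g(26, 23) = g(23, 3)
g(23, 3) = g(3, 2)
g(3, 2) = g(2, 1)
g(2, 1) = g(1, 0)
g(1, 0) = 1  (base case)

1


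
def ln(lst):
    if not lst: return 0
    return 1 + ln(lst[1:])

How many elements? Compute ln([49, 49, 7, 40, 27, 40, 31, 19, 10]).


ln([49, 49, 7, 40, 27, 40, 31, 19, 10]) = 1 + ln([49, 7, 40, 27, 40, 31, 19, 10])
ln([49, 7, 40, 27, 40, 31, 19, 10]) = 1 + ln([7, 40, 27, 40, 31, 19, 10])
ln([7, 40, 27, 40, 31, 19, 10]) = 1 + ln([40, 27, 40, 31, 19, 10])
ln([40, 27, 40, 31, 19, 10]) = 1 + ln([27, 40, 31, 19, 10])
ln([27, 40, 31, 19, 10]) = 1 + ln([40, 31, 19, 10])
ln([40, 31, 19, 10]) = 1 + ln([31, 19, 10])
ln([31, 19, 10]) = 1 + ln([19, 10])
ln([19, 10]) = 1 + ln([10])
ln([10]) = 1 + ln([])
ln([]) = 0  (base case)
Unwinding: 1 + 1 + 1 + 1 + 1 + 1 + 1 + 1 + 1 + 0 = 9

9


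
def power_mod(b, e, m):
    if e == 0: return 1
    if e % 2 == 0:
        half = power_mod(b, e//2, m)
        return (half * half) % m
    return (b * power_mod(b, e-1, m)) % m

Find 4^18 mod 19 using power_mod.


power_mod(4, 18, 19): e is even, compute power_mod(4, 9, 19)
  power_mod(4, 9, 19): e is odd, compute power_mod(4, 8, 19)
    power_mod(4, 8, 19): e is even, compute power_mod(4, 4, 19)
      power_mod(4, 4, 19): e is even, compute power_mod(4, 2, 19)
        power_mod(4, 2, 19): e is even, compute power_mod(4, 1, 19)
          power_mod(4, 1, 19): e is odd, compute power_mod(4, 0, 19)
          power_mod(4, 0, 19) = 1
          (4 * 1) % 19 = 4
        half=4, (4*4) % 19 = 16
      half=16, (16*16) % 19 = 9
    half=9, (9*9) % 19 = 5
  (4 * 5) % 19 = 1
half=1, (1*1) % 19 = 1

1


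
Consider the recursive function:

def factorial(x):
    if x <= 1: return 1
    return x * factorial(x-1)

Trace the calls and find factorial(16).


factorial(16)
= 16 * factorial(15)
= 16 * 15 * factorial(14)
= 16 * 15 * 14 * factorial(13)
= 16 * 15 * 14 * 13 * factorial(12)
= 16 * 15 * 14 * 13 * 12 * factorial(11)
= 16 * 15 * 14 * 13 * 12 * 11 * factorial(10)
= 16 * 15 * 14 * 13 * 12 * 11 * 10 * factorial(9)
= 16 * 15 * 14 * 13 * 12 * 11 * 10 * 9 * factorial(8)
= 16 * 15 * 14 * 13 * 12 * 11 * 10 * 9 * 8 * factorial(7)
= 16 * 15 * 14 * 13 * 12 * 11 * 10 * 9 * 8 * 7 * factorial(6)
= 16 * 15 * 14 * 13 * 12 * 11 * 10 * 9 * 8 * 7 * 6 * factorial(5)
= 16 * 15 * 14 * 13 * 12 * 11 * 10 * 9 * 8 * 7 * 6 * 5 * factorial(4)
= 16 * 15 * 14 * 13 * 12 * 11 * 10 * 9 * 8 * 7 * 6 * 5 * 4 * factorial(3)
= 16 * 15 * 14 * 13 * 12 * 11 * 10 * 9 * 8 * 7 * 6 * 5 * 4 * 3 * factorial(2)
= 16 * 15 * 14 * 13 * 12 * 11 * 10 * 9 * 8 * 7 * 6 * 5 * 4 * 3 * 2 * factorial(1)
= 16 * 15 * 14 * 13 * 12 * 11 * 10 * 9 * 8 * 7 * 6 * 5 * 4 * 3 * 2 * 1
= 20922789888000

20922789888000


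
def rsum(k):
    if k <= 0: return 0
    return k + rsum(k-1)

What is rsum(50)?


rsum(50)
= 50 + 49 + 48 + 47 + 46 + 45 + 44 + 43 + 42 + 41 + 40 + 39 + 38 + 37 + 36 + 35 + 34 + 33 + 32 + 31 + 30 + 29 + 28 + 27 + 26 + 25 + 24 + 23 + 22 + 21 + 20 + 19 + 18 + 17 + 16 + 15 + 14 + 13 + 12 + 11 + 10 + 9 + 8 + 7 + 6 + 5 + 4 + 3 + 2 + 1 + rsum(0)
= 50 + 49 + 48 + 47 + 46 + 45 + 44 + 43 + 42 + 41 + 40 + 39 + 38 + 37 + 36 + 35 + 34 + 33 + 32 + 31 + 30 + 29 + 28 + 27 + 26 + 25 + 24 + 23 + 22 + 21 + 20 + 19 + 18 + 17 + 16 + 15 + 14 + 13 + 12 + 11 + 10 + 9 + 8 + 7 + 6 + 5 + 4 + 3 + 2 + 1 + 0
= 1275

1275


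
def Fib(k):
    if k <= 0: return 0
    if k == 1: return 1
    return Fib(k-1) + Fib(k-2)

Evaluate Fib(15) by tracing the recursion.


Computing Fib(15) bottom-up:
Fib(0) = 0
Fib(1) = 1
Fib(2) = Fib(1) + Fib(0) = 1 + 0 = 1
Fib(3) = Fib(2) + Fib(1) = 1 + 1 = 2
Fib(4) = Fib(3) + Fib(2) = 2 + 1 = 3
Fib(5) = Fib(4) + Fib(3) = 3 + 2 = 5
Fib(6) = Fib(5) + Fib(4) = 5 + 3 = 8
Fib(7) = Fib(6) + Fib(5) = 8 + 5 = 13
Fib(8) = Fib(7) + Fib(6) = 13 + 8 = 21
Fib(9) = Fib(8) + Fib(7) = 21 + 13 = 34
Fib(10) = Fib(9) + Fib(8) = 34 + 21 = 55
Fib(11) = Fib(10) + Fib(9) = 55 + 34 = 89
Fib(12) = Fib(11) + Fib(10) = 89 + 55 = 144
Fib(13) = Fib(12) + Fib(11) = 144 + 89 = 233
Fib(14) = Fib(13) + Fib(12) = 233 + 144 = 377
Fib(15) = Fib(14) + Fib(13) = 377 + 233 = 610

610


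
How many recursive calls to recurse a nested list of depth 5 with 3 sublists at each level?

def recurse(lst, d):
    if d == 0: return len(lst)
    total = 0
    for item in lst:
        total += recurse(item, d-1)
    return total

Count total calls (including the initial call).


At depth 0 (root): 1 call
At depth 1: each of 1 parents calls recurse on 3 children = 3 calls
At depth 2: each of 3 parents calls recurse on 3 children = 9 calls
At depth 3: each of 9 parents calls recurse on 3 children = 27 calls
At depth 4: each of 27 parents calls recurse on 3 children = 81 calls
At depth 5: each of 81 parents calls recurse on 3 children = 243 calls
Total: 1 + 3 + 9 + 27 + 81 + 243 = 364

364


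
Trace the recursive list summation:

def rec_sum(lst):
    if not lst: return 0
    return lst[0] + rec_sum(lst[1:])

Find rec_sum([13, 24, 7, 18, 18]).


rec_sum([13, 24, 7, 18, 18]) = 13 + rec_sum([24, 7, 18, 18])
rec_sum([24, 7, 18, 18]) = 24 + rec_sum([7, 18, 18])
rec_sum([7, 18, 18]) = 7 + rec_sum([18, 18])
rec_sum([18, 18]) = 18 + rec_sum([18])
rec_sum([18]) = 18 + rec_sum([])
rec_sum([]) = 0  (base case)
Total: 13 + 24 + 7 + 18 + 18 + 0 = 80

80


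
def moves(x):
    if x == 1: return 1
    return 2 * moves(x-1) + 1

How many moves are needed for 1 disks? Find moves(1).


moves(1) = 1  (base case)

1


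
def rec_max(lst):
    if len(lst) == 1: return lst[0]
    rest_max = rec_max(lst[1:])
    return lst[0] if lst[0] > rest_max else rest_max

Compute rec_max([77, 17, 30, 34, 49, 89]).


rec_max([77, 17, 30, 34, 49, 89]): compare 77 with rec_max([17, 30, 34, 49, 89])
rec_max([17, 30, 34, 49, 89]): compare 17 with rec_max([30, 34, 49, 89])
rec_max([30, 34, 49, 89]): compare 30 with rec_max([34, 49, 89])
rec_max([34, 49, 89]): compare 34 with rec_max([49, 89])
rec_max([49, 89]): compare 49 with rec_max([89])
rec_max([89]) = 89  (base case)
Compare 49 with 89 -> 89
Compare 34 with 89 -> 89
Compare 30 with 89 -> 89
Compare 17 with 89 -> 89
Compare 77 with 89 -> 89

89


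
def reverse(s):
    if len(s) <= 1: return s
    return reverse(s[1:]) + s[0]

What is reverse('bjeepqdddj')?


reverse('bjeepqdddj') = reverse('jeepqdddj') + 'b'
reverse('jeepqdddj') = reverse('eepqdddj') + 'j'
reverse('eepqdddj') = reverse('epqdddj') + 'e'
reverse('epqdddj') = reverse('pqdddj') + 'e'
reverse('pqdddj') = reverse('qdddj') + 'p'
reverse('qdddj') = reverse('dddj') + 'q'
reverse('dddj') = reverse('ddj') + 'd'
reverse('ddj') = reverse('dj') + 'd'
reverse('dj') = reverse('j') + 'd'
reverse('j') = 'j'  (base case)
Concatenating: 'j' + 'd' + 'd' + 'd' + 'q' + 'p' + 'e' + 'e' + 'j' + 'b' = 'jdddqpeejb'

jdddqpeejb


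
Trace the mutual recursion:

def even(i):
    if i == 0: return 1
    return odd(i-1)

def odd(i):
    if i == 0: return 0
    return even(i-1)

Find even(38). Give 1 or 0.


even(38) = odd(37)
odd(37) = even(36)
even(36) = odd(35)
odd(35) = even(34)
even(34) = odd(33)
odd(33) = even(32)
even(32) = odd(31)
odd(31) = even(30)
even(30) = odd(29)
odd(29) = even(28)
even(28) = odd(27)
odd(27) = even(26)
even(26) = odd(25)
odd(25) = even(24)
even(24) = odd(23)
odd(23) = even(22)
even(22) = odd(21)
odd(21) = even(20)
even(20) = odd(19)
odd(19) = even(18)
even(18) = odd(17)
odd(17) = even(16)
even(16) = odd(15)
odd(15) = even(14)
even(14) = odd(13)
odd(13) = even(12)
even(12) = odd(11)
odd(11) = even(10)
even(10) = odd(9)
odd(9) = even(8)
even(8) = odd(7)
odd(7) = even(6)
even(6) = odd(5)
odd(5) = even(4)
even(4) = odd(3)
odd(3) = even(2)
even(2) = odd(1)
odd(1) = even(0)
even(0) = 1  (base case)
Result: 1

1


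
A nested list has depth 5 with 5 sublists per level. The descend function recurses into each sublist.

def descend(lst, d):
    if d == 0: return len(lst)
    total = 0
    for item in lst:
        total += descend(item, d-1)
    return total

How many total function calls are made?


At depth 0 (root): 1 call
At depth 1: each of 1 parents calls descend on 5 children = 5 calls
At depth 2: each of 5 parents calls descend on 5 children = 25 calls
At depth 3: each of 25 parents calls descend on 5 children = 125 calls
At depth 4: each of 125 parents calls descend on 5 children = 625 calls
At depth 5: each of 625 parents calls descend on 5 children = 3125 calls
Total: 1 + 5 + 25 + 125 + 625 + 3125 = 3906

3906


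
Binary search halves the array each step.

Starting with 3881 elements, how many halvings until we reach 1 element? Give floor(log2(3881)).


3881 / 2 = 1940
1940 / 2 = 970
970 / 2 = 485
485 / 2 = 242
242 / 2 = 121
121 / 2 = 60
60 / 2 = 30
30 / 2 = 15
15 / 2 = 7
7 / 2 = 3
3 / 2 = 1
Reached 1 after 11 halvings

11


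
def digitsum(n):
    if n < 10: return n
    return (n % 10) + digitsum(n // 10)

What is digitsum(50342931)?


digitsum(50342931) = 1 + digitsum(5034293)
digitsum(5034293) = 3 + digitsum(503429)
digitsum(503429) = 9 + digitsum(50342)
digitsum(50342) = 2 + digitsum(5034)
digitsum(5034) = 4 + digitsum(503)
digitsum(503) = 3 + digitsum(50)
digitsum(50) = 0 + digitsum(5)
digitsum(5) = 5  (base case)
Total: 1 + 3 + 9 + 2 + 4 + 3 + 0 + 5 = 27

27


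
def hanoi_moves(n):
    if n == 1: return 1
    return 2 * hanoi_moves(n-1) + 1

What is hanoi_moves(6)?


hanoi_moves(6) = 2 * hanoi_moves(5) + 1
hanoi_moves(5) = 2 * hanoi_moves(4) + 1
hanoi_moves(4) = 2 * hanoi_moves(3) + 1
hanoi_moves(3) = 2 * hanoi_moves(2) + 1
hanoi_moves(2) = 2 * hanoi_moves(1) + 1
hanoi_moves(1) = 1  (base case)
hanoi_moves(2) = 2 * 1 + 1 = 3
hanoi_moves(3) = 2 * 3 + 1 = 7
hanoi_moves(4) = 2 * 7 + 1 = 15
hanoi_moves(5) = 2 * 15 + 1 = 31
hanoi_moves(6) = 2 * 31 + 1 = 63

63


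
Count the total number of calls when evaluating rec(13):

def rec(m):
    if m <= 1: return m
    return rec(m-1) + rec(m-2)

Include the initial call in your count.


Let C(n) = total calls for rec(n)
C(0) = 1, C(1) = 1
C(2) = 1 + C(1) + C(0) = 1 + 1 + 1 = 3
C(3) = 1 + C(2) + C(1) = 1 + 3 + 1 = 5
C(4) = 1 + C(3) + C(2) = 1 + 5 + 3 = 9
C(5) = 1 + C(4) + C(3) = 1 + 9 + 5 = 15
C(6) = 1 + C(5) + C(4) = 1 + 15 + 9 = 25
C(7) = 1 + C(6) + C(5) = 1 + 25 + 15 = 41
C(8) = 1 + C(7) + C(6) = 1 + 41 + 25 = 67
C(9) = 1 + C(8) + C(7) = 1 + 67 + 41 = 109
C(10) = 1 + C(9) + C(8) = 1 + 109 + 67 = 177
C(11) = 1 + C(10) + C(9) = 1 + 177 + 109 = 287
C(12) = 1 + C(11) + C(10) = 1 + 287 + 177 = 465
C(13) = 1 + C(12) + C(11) = 1 + 465 + 287 = 753

753


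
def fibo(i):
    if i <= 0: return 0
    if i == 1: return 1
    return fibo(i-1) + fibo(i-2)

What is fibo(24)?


Computing fibo(24) bottom-up:
fibo(0) = 0
fibo(1) = 1
fibo(2) = fibo(1) + fibo(0) = 1 + 0 = 1
fibo(3) = fibo(2) + fibo(1) = 1 + 1 = 2
fibo(4) = fibo(3) + fibo(2) = 2 + 1 = 3
fibo(5) = fibo(4) + fibo(3) = 3 + 2 = 5
fibo(6) = fibo(5) + fibo(4) = 5 + 3 = 8
fibo(7) = fibo(6) + fibo(5) = 8 + 5 = 13
fibo(8) = fibo(7) + fibo(6) = 13 + 8 = 21
fibo(9) = fibo(8) + fibo(7) = 21 + 13 = 34
fibo(10) = fibo(9) + fibo(8) = 34 + 21 = 55
fibo(11) = fibo(10) + fibo(9) = 55 + 34 = 89
fibo(12) = fibo(11) + fibo(10) = 89 + 55 = 144
fibo(13) = fibo(12) + fibo(11) = 144 + 89 = 233
fibo(14) = fibo(13) + fibo(12) = 233 + 144 = 377
fibo(15) = fibo(14) + fibo(13) = 377 + 233 = 610
fibo(16) = fibo(15) + fibo(14) = 610 + 377 = 987
fibo(17) = fibo(16) + fibo(15) = 987 + 610 = 1597
fibo(18) = fibo(17) + fibo(16) = 1597 + 987 = 2584
fibo(19) = fibo(18) + fibo(17) = 2584 + 1597 = 4181
fibo(20) = fibo(19) + fibo(18) = 4181 + 2584 = 6765
fibo(21) = fibo(20) + fibo(19) = 6765 + 4181 = 10946
fibo(22) = fibo(21) + fibo(20) = 10946 + 6765 = 17711
fibo(23) = fibo(22) + fibo(21) = 17711 + 10946 = 28657
fibo(24) = fibo(23) + fibo(22) = 28657 + 17711 = 46368

46368


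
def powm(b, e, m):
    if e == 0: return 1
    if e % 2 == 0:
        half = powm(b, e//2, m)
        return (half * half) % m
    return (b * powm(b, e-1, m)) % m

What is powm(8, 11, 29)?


powm(8, 11, 29): e is odd, compute powm(8, 10, 29)
  powm(8, 10, 29): e is even, compute powm(8, 5, 29)
    powm(8, 5, 29): e is odd, compute powm(8, 4, 29)
      powm(8, 4, 29): e is even, compute powm(8, 2, 29)
        powm(8, 2, 29): e is even, compute powm(8, 1, 29)
          powm(8, 1, 29): e is odd, compute powm(8, 0, 29)
          powm(8, 0, 29) = 1
          (8 * 1) % 29 = 8
        half=8, (8*8) % 29 = 6
      half=6, (6*6) % 29 = 7
    (8 * 7) % 29 = 27
  half=27, (27*27) % 29 = 4
(8 * 4) % 29 = 3

3


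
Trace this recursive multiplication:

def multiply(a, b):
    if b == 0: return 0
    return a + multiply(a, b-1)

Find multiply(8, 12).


multiply(8, 12) = 8 + multiply(8, 11)
multiply(8, 11) = 8 + multiply(8, 10)
multiply(8, 10) = 8 + multiply(8, 9)
multiply(8, 9) = 8 + multiply(8, 8)
multiply(8, 8) = 8 + multiply(8, 7)
multiply(8, 7) = 8 + multiply(8, 6)
multiply(8, 6) = 8 + multiply(8, 5)
multiply(8, 5) = 8 + multiply(8, 4)
multiply(8, 4) = 8 + multiply(8, 3)
multiply(8, 3) = 8 + multiply(8, 2)
multiply(8, 2) = 8 + multiply(8, 1)
multiply(8, 1) = 8 + multiply(8, 0)
multiply(8, 0) = 0  (base case)
Total: 8 + 8 + 8 + 8 + 8 + 8 + 8 + 8 + 8 + 8 + 8 + 8 + 0 = 96

96


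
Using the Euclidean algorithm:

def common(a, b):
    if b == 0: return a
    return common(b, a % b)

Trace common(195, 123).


common(195, 123) = common(123, 72)
common(123, 72) = common(72, 51)
common(72, 51) = common(51, 21)
common(51, 21) = common(21, 9)
common(21, 9) = common(9, 3)
common(9, 3) = common(3, 0)
common(3, 0) = 3  (base case)

3


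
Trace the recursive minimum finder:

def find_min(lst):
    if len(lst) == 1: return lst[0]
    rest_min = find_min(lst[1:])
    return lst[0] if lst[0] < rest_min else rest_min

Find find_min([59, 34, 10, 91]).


find_min([59, 34, 10, 91]): compare 59 with find_min([34, 10, 91])
find_min([34, 10, 91]): compare 34 with find_min([10, 91])
find_min([10, 91]): compare 10 with find_min([91])
find_min([91]) = 91  (base case)
Compare 10 with 91 -> 10
Compare 34 with 10 -> 10
Compare 59 with 10 -> 10

10


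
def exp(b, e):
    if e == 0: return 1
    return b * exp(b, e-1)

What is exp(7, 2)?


exp(7, 2)
= 7 * exp(7, 1)
= 7 * 7 * exp(7, 0)
= 7 * 7 * 1
= 49

49


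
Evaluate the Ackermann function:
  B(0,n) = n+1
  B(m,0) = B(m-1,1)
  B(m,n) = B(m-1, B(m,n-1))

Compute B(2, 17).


B(2, 17) = B(1, B(2, 16))
  B(2, 16) = B(1, B(2, 15))
    B(2, 15) = B(1, B(2, 14))
      B(2, 14) = B(1, B(2, 13))
        B(2, 13) = B(1, B(2, 12))
          B(2, 12) = B(1, B(2, 11))
          B(2, 11) = B(1, B(2, 10))
          B(2, 10) = B(1, B(2, 9))
          B(2, 9) = B(1, B(2, 8))
          B(2, 8) = B(1, B(2, 7))
          B(2, 7) = B(1, B(2, 6))
          B(2, 6) = B(1, B(2, 5))
          B(2, 5) = B(1, B(2, 4))
          B(2, 4) = B(1, B(2, 3))
          B(2, 3) = B(1, B(2, 2))
          B(2, 2) = B(1, B(2, 1))
          B(2, 1) = B(1, B(2, 0))
          B(2, 0) = B(1, 1)
          B(1, 1) = B(0, B(1, 0))
          B(1, 0) = B(0, 1)
          B(0, 1) = 2
            = B(0, 2)
          B(0, 2) = 3
            = B(1, 3)
          B(1, 3) = B(0, B(1, 2))
... (trace truncated)
Result: B(2, 17) = 37

37


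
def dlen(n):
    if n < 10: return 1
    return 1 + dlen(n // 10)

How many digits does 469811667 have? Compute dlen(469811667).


dlen(469811667) = 1 + dlen(46981166)
dlen(46981166) = 1 + dlen(4698116)
dlen(4698116) = 1 + dlen(469811)
dlen(469811) = 1 + dlen(46981)
dlen(46981) = 1 + dlen(4698)
dlen(4698) = 1 + dlen(469)
dlen(469) = 1 + dlen(46)
dlen(46) = 1 + dlen(4)
dlen(4) = 1  (base case: 4 < 10)
Unwinding: 1 + 1 + 1 + 1 + 1 + 1 + 1 + 1 + 1 = 9

9


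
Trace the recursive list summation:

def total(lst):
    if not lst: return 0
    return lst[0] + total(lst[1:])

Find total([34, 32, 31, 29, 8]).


total([34, 32, 31, 29, 8]) = 34 + total([32, 31, 29, 8])
total([32, 31, 29, 8]) = 32 + total([31, 29, 8])
total([31, 29, 8]) = 31 + total([29, 8])
total([29, 8]) = 29 + total([8])
total([8]) = 8 + total([])
total([]) = 0  (base case)
Total: 34 + 32 + 31 + 29 + 8 + 0 = 134

134
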